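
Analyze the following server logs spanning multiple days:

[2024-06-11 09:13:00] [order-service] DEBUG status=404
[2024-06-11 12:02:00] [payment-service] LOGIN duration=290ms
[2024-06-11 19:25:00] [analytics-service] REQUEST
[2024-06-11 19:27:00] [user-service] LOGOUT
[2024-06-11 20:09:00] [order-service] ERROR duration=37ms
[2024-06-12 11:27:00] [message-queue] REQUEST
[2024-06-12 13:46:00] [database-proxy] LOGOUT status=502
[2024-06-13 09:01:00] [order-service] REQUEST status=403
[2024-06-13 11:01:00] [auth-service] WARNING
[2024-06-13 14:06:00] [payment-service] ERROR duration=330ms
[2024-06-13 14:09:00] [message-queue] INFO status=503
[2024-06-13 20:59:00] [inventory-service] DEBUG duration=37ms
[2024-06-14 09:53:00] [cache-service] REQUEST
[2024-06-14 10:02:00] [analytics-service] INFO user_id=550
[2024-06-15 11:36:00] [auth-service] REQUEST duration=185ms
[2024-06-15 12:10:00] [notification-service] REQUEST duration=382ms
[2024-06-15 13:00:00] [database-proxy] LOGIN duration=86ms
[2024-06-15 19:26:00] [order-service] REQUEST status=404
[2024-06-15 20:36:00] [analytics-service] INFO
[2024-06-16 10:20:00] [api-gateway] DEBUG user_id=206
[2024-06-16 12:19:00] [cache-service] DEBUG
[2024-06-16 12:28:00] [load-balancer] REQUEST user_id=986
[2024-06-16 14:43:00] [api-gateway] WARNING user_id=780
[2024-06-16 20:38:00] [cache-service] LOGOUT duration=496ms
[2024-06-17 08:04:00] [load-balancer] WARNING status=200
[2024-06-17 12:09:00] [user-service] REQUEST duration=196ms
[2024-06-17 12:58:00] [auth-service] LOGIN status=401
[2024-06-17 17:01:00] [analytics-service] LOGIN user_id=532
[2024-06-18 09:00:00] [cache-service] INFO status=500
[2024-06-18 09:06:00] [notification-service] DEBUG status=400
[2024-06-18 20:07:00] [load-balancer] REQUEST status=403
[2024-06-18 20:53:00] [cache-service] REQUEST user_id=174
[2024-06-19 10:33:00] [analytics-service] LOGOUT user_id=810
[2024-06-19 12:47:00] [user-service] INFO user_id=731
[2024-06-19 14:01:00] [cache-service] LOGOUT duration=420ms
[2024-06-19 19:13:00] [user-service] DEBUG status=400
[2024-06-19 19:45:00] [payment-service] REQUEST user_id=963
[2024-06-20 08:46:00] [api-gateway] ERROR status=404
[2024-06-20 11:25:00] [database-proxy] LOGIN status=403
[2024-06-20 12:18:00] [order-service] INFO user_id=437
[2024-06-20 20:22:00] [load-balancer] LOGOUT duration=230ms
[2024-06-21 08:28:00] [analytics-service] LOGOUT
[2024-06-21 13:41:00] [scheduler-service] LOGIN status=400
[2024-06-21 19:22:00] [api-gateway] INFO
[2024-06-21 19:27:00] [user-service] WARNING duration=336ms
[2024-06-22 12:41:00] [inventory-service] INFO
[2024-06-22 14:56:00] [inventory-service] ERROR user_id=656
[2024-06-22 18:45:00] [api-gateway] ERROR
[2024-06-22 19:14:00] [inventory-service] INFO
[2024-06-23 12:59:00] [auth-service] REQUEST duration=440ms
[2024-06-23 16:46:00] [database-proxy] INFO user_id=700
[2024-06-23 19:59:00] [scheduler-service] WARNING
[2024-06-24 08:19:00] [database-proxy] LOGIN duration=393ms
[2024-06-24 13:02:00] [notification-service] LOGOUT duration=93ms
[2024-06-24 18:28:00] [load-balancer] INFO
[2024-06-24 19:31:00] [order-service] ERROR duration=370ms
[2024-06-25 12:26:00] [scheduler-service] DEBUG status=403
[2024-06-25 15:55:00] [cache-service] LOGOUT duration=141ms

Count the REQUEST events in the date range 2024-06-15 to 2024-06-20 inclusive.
8

To filter by date range:

1. Date range: 2024-06-15 through 2024-06-20, both dates inclusive
2. Filter for REQUEST events whose date falls in this range
3. Count matching events: 8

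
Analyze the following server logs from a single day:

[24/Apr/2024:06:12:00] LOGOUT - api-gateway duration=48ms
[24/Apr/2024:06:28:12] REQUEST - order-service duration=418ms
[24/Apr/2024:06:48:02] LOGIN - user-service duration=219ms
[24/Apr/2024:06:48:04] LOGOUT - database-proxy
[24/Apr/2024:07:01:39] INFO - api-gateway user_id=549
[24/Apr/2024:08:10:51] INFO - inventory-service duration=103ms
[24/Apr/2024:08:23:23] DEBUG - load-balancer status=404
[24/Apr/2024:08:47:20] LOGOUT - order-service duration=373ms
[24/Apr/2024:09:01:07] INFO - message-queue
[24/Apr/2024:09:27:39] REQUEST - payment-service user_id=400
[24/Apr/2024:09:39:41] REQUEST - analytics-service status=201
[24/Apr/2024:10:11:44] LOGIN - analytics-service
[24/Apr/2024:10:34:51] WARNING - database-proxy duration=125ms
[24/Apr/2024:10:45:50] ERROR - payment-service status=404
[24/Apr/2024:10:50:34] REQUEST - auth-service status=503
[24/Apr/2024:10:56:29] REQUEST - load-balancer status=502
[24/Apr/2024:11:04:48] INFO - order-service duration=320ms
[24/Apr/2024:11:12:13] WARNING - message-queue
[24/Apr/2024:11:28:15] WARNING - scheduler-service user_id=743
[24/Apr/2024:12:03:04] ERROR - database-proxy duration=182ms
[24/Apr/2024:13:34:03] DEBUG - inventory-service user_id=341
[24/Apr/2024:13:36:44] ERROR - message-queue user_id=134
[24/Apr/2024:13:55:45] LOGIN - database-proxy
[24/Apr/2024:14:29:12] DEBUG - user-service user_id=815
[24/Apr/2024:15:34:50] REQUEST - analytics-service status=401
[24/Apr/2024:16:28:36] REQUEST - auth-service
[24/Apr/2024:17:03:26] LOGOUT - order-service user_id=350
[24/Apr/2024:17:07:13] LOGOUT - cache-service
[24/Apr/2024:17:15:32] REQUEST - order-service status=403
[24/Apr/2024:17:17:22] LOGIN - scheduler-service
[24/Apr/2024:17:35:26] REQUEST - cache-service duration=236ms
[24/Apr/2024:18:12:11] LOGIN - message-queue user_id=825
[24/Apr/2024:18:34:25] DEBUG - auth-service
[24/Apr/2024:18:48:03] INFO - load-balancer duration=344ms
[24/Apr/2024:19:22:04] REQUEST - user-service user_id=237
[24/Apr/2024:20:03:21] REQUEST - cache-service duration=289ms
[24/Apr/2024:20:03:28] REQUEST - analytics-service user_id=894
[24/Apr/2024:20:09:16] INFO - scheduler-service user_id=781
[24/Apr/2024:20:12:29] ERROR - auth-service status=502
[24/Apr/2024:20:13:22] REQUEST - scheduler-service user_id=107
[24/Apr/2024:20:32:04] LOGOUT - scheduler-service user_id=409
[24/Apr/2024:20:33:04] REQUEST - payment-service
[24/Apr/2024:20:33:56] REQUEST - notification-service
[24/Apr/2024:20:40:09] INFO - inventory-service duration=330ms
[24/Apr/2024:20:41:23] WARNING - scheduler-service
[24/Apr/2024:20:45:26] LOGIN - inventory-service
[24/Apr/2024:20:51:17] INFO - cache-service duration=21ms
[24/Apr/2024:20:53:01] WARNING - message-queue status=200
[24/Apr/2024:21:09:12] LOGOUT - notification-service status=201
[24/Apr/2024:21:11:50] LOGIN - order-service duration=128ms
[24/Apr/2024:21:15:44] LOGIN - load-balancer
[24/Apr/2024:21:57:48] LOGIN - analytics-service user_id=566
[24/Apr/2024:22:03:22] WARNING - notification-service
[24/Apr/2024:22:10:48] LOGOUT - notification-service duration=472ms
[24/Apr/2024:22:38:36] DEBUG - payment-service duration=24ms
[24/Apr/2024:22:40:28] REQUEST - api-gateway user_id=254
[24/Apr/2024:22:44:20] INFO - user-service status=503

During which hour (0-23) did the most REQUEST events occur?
20

To find the peak hour:

1. Group all REQUEST events by hour
2. Count events in each hour
3. Find hour with maximum count
4. Peak hour: 20 (with 5 events)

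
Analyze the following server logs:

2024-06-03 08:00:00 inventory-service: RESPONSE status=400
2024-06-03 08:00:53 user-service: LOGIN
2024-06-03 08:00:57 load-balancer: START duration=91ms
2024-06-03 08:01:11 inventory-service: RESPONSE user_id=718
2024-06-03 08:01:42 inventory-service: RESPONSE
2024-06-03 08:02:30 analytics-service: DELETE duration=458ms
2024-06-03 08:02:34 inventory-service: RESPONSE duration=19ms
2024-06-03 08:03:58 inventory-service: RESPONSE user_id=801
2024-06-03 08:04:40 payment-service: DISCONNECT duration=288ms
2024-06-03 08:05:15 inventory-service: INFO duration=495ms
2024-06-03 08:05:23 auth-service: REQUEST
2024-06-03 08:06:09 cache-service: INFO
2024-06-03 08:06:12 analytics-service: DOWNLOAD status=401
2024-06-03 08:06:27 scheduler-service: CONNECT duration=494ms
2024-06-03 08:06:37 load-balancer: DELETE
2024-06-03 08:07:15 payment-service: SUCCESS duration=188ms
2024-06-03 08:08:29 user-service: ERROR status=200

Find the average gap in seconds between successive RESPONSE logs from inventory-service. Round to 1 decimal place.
59.5

To calculate average interval:

1. Find all RESPONSE events for inventory-service in order
2. Calculate time gaps between consecutive events
3. Compute mean of gaps: 238 / 4 = 59.5 seconds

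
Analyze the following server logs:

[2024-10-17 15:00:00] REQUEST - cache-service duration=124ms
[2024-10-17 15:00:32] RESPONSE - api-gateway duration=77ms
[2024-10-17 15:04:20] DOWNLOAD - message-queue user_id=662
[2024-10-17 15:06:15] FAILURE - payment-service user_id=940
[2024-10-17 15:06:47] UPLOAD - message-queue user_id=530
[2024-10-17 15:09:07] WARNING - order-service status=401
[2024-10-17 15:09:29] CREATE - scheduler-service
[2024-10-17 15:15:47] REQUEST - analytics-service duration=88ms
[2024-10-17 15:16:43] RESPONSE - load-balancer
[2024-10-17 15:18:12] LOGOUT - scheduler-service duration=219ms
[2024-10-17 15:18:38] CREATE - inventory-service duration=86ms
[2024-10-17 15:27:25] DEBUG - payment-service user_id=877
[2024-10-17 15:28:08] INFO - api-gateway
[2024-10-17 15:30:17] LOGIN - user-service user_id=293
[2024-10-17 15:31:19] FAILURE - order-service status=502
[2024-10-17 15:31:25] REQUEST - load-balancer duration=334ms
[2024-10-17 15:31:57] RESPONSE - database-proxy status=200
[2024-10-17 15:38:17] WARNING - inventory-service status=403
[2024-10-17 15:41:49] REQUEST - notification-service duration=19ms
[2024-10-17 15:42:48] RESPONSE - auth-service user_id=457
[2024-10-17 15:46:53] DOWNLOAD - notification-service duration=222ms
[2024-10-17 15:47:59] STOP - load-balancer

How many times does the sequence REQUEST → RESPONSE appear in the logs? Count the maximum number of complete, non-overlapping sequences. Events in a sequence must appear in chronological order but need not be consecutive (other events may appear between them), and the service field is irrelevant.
4

To count sequences:

1. Look for pattern: REQUEST → RESPONSE
2. Greedily scan the log in chronological order, matching each sequence element in turn (ignoring service)
3. Each time the full pattern completes, increment the count and restart matching from the next event
4. Complete non-overlapping sequences found: 4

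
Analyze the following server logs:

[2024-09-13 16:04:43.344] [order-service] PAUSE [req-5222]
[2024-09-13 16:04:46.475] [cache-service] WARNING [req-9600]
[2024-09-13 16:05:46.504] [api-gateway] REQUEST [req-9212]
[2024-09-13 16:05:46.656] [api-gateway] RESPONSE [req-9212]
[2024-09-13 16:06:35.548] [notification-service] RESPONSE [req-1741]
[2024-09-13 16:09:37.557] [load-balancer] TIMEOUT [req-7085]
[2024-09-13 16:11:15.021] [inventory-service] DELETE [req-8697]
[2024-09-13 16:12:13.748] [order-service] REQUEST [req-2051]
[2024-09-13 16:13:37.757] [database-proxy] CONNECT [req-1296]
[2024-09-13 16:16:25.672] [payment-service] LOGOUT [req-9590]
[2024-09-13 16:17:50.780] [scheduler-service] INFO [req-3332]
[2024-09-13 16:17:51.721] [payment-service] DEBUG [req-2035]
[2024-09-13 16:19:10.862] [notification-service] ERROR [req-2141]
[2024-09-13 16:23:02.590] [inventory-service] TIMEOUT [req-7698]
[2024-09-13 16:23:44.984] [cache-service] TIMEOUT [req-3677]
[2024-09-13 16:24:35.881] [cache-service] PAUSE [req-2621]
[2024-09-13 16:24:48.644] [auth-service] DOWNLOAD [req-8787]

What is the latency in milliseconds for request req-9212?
152

To calculate latency:

1. Find REQUEST with id req-9212: 2024-09-13 16:05:46.504
2. Find RESPONSE with id req-9212: 2024-09-13 16:05:46.656
3. Latency: 2024-09-13 16:05:46.656 - 2024-09-13 16:05:46.504 = 152ms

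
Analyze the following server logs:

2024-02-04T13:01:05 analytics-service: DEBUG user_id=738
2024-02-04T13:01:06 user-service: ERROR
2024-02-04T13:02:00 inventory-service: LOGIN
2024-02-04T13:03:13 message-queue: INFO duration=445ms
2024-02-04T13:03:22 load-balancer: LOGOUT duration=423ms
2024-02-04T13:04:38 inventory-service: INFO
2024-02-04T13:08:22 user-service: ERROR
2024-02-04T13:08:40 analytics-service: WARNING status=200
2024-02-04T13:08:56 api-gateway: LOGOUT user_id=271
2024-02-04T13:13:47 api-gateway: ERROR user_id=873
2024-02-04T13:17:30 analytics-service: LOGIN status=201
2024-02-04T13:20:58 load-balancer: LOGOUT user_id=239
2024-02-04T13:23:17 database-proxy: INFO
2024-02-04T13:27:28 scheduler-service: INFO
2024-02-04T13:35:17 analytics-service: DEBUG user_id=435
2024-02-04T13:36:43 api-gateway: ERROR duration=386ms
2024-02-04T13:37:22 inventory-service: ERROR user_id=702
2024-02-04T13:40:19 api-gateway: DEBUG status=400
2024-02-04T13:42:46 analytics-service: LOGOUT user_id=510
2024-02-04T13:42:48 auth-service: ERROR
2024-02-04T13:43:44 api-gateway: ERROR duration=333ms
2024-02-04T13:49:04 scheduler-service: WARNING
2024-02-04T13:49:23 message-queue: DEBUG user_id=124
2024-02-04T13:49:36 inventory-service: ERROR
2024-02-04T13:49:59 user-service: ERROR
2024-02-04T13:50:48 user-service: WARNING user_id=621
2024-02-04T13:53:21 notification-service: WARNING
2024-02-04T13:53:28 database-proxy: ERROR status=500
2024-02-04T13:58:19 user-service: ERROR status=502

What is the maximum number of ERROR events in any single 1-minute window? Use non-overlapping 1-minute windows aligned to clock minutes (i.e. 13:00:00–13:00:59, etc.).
2

To find the burst window:

1. Divide the log period into non-overlapping 1-minute windows starting at 13:00
2. Count ERROR events in each window
3. Find the window with maximum count
4. Maximum events in a window: 2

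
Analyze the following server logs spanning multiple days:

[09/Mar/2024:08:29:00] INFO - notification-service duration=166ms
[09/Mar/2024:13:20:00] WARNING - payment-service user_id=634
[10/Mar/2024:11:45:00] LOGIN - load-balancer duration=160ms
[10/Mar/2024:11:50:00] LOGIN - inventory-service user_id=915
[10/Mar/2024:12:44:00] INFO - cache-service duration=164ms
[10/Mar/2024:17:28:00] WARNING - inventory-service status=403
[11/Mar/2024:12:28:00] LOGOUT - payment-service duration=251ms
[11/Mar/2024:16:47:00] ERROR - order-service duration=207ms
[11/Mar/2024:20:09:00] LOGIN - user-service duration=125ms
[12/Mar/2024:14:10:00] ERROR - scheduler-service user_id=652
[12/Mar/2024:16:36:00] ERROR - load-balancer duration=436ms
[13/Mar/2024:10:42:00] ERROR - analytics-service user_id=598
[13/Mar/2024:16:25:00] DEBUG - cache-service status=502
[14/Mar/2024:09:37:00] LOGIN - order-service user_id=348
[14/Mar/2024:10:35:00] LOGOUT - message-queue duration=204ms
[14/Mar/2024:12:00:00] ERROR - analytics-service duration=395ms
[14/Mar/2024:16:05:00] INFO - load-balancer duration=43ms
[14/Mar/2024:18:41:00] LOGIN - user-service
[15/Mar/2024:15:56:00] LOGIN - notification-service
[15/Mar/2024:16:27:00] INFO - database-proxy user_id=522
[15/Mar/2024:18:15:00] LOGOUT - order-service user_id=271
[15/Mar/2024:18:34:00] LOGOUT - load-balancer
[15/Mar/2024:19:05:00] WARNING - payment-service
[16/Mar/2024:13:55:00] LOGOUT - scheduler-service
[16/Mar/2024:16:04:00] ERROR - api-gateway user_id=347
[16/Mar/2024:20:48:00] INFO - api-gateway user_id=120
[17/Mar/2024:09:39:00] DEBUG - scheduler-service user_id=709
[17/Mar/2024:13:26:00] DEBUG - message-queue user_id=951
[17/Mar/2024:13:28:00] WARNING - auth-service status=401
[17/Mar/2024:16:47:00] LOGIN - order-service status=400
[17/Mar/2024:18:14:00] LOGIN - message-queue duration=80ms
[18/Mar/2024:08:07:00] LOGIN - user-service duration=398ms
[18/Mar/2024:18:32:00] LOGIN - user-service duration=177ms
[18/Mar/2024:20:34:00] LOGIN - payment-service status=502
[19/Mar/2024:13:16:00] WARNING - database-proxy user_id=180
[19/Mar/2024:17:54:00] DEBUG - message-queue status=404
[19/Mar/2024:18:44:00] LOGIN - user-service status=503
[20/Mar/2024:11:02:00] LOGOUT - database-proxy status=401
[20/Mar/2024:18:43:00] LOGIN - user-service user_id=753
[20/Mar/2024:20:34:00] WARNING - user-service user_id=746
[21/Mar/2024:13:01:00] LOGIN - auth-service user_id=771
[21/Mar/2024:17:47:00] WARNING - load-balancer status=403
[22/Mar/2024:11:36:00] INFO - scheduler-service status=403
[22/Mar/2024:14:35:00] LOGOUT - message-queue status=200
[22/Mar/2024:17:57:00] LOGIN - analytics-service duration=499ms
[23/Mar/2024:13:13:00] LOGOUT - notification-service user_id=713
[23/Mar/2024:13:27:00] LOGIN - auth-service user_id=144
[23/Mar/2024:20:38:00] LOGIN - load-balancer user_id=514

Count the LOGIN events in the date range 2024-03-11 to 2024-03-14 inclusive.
3

To filter by date range:

1. Date range: 2024-03-11 through 2024-03-14, both dates inclusive
2. Filter for LOGIN events whose date falls in this range
3. Count matching events: 3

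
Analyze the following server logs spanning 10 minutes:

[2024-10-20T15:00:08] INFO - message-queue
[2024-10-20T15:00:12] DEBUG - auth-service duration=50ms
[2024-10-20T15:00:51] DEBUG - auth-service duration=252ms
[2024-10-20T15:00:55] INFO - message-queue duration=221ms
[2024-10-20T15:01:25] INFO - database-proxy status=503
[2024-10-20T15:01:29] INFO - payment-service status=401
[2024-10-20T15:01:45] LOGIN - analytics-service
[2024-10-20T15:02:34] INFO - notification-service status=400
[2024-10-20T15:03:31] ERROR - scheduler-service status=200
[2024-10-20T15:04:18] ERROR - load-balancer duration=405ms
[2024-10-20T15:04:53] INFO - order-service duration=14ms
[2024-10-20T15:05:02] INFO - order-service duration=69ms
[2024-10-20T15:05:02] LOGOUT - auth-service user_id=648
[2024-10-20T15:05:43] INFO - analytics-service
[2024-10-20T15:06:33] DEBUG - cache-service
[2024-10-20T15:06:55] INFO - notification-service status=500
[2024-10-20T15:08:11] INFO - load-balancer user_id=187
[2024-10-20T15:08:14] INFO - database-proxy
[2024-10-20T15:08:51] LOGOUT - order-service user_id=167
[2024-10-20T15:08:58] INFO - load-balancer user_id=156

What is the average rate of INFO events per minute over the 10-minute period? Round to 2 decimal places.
1.2

To calculate the rate:

1. Count total INFO events: 12
2. Total time period: 10 minutes
3. Rate = 12 / 10 = 1.2 events per minute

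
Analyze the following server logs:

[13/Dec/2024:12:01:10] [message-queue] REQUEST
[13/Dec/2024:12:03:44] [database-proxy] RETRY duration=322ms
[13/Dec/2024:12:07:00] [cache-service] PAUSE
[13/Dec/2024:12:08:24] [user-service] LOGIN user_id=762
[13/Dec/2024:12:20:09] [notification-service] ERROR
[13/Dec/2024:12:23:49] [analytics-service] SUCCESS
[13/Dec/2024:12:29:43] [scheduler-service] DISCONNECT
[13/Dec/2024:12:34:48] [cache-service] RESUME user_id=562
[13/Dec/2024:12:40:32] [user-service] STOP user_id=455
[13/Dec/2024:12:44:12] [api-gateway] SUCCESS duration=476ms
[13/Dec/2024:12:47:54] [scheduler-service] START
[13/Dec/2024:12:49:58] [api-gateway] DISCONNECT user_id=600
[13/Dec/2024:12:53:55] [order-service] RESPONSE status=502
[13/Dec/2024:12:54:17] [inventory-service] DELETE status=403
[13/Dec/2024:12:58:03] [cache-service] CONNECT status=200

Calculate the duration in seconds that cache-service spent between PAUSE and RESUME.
1668

To calculate state duration:

1. Find PAUSE event for cache-service: 13/Dec/2024:12:07:00
2. Find RESUME event for cache-service: 13/Dec/2024:12:34:48
3. Calculate duration: 13/Dec/2024:12:34:48 - 13/Dec/2024:12:07:00 = 1668 seconds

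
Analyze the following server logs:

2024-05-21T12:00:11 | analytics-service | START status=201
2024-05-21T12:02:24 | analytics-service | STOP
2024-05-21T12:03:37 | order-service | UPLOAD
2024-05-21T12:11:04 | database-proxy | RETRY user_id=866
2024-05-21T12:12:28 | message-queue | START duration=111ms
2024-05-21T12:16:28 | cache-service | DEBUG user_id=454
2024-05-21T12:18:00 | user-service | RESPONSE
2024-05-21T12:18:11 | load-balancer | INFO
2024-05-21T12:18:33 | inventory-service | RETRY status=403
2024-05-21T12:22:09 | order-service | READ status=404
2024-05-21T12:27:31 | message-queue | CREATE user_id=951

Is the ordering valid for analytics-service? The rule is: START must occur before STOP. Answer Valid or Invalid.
Valid

To validate ordering:

1. Required order: START → STOP
2. Rule: START must occur before STOP
3. Check actual order of events for analytics-service
4. Result: Valid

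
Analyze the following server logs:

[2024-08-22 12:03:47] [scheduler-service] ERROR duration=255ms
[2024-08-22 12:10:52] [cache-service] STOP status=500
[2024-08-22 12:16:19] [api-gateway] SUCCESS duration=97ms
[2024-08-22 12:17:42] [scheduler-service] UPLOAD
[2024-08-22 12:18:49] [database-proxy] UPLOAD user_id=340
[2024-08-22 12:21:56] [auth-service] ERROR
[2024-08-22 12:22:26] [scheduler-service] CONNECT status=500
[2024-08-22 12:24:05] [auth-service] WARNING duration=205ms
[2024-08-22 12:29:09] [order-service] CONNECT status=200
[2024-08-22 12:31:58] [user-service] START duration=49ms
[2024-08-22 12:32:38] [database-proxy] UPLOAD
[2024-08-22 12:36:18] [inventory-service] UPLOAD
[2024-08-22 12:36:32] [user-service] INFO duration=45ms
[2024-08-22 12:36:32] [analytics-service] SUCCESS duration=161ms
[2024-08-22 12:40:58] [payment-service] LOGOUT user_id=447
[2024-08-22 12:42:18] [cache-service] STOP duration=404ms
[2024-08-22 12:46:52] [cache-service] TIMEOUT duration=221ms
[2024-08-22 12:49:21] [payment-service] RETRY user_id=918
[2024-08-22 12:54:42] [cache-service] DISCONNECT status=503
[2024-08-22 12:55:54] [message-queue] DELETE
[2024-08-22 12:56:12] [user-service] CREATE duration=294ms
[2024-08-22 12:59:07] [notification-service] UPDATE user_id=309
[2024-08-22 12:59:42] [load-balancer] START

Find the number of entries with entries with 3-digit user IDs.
4

To find matching entries:

1. Pattern to match: entries with 3-digit user IDs
2. Scan each log entry for the pattern
3. Count matches: 4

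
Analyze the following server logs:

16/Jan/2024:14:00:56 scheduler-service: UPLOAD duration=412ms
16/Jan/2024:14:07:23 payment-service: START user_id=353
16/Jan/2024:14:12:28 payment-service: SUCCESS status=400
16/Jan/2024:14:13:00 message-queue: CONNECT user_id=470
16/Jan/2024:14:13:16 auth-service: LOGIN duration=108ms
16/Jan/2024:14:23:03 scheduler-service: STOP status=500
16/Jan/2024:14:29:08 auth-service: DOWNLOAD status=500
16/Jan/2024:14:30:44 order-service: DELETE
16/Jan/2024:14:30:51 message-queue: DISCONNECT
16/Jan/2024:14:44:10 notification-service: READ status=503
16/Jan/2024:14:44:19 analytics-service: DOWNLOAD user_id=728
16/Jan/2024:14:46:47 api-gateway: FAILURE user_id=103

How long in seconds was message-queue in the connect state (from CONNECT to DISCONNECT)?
1071

To calculate state duration:

1. Find CONNECT event for message-queue: 16/Jan/2024:14:13:00
2. Find DISCONNECT event for message-queue: 16/Jan/2024:14:30:51
3. Calculate duration: 16/Jan/2024:14:30:51 - 16/Jan/2024:14:13:00 = 1071 seconds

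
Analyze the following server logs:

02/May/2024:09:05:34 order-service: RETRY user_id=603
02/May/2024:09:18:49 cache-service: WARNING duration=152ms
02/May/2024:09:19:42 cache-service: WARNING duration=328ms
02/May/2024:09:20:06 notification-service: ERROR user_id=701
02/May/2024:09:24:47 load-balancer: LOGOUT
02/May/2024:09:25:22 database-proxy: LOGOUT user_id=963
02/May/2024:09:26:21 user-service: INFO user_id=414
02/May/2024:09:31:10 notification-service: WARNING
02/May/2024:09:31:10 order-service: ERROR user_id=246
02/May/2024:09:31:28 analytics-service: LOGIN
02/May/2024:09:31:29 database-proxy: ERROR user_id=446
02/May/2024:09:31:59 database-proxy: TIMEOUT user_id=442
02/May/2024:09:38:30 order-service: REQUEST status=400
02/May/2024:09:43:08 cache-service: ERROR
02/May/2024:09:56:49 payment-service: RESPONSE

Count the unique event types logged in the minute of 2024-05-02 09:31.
4

To count unique event types:

1. Filter events in the minute starting at 2024-05-02 09:31
2. Extract event types from matching entries
3. Count unique types: 4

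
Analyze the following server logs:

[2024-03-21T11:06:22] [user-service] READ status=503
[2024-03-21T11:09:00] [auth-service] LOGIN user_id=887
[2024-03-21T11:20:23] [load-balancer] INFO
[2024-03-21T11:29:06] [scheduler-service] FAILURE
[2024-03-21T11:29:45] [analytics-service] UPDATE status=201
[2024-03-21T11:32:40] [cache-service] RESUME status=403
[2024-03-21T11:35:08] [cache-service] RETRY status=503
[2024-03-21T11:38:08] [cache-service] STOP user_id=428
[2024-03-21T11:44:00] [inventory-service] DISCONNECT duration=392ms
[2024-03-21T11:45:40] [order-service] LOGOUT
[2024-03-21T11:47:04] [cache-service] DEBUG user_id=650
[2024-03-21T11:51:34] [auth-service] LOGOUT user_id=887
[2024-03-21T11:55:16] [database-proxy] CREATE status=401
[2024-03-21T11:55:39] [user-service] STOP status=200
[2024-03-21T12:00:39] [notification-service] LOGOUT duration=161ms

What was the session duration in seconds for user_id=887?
2554

To calculate session duration:

1. Find LOGIN event for user_id=887: 2024-03-21T11:09:00
2. Find LOGOUT event for user_id=887: 2024-03-21T11:51:34
3. Session duration: 2024-03-21T11:51:34 - 2024-03-21T11:09:00 = 2554 seconds (42 minutes)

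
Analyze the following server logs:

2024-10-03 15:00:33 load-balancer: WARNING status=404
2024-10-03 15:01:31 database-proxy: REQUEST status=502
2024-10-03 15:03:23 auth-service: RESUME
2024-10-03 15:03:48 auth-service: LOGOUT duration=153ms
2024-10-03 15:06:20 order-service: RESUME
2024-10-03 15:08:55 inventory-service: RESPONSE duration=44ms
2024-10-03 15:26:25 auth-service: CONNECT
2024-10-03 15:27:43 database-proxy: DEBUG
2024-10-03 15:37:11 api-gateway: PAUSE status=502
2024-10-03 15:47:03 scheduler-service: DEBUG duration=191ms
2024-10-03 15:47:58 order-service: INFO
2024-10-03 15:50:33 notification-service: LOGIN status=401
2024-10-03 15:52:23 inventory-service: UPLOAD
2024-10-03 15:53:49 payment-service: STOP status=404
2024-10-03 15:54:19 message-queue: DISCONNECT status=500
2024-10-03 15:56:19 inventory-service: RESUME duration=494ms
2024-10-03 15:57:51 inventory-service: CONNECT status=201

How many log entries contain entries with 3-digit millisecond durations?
3

To find matching entries:

1. Pattern to match: entries with 3-digit millisecond durations
2. Scan each log entry for the pattern
3. Count matches: 3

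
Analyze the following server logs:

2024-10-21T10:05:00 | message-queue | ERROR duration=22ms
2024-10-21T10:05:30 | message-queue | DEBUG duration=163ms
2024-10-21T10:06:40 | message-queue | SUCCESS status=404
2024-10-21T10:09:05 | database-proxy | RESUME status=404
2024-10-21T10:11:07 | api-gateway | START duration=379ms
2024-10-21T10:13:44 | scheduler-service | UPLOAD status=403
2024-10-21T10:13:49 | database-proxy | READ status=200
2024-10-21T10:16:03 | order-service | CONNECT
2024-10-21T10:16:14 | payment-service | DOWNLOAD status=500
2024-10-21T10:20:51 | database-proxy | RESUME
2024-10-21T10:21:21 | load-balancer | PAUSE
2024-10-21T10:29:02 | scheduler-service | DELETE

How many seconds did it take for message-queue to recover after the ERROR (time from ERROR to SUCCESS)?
100

To calculate recovery time:

1. Find ERROR event for message-queue: 2024-10-21T10:05:00
2. Find next SUCCESS event for message-queue: 2024-10-21T10:06:40
3. Recovery time: 2024-10-21T10:06:40 - 2024-10-21T10:05:00 = 100 seconds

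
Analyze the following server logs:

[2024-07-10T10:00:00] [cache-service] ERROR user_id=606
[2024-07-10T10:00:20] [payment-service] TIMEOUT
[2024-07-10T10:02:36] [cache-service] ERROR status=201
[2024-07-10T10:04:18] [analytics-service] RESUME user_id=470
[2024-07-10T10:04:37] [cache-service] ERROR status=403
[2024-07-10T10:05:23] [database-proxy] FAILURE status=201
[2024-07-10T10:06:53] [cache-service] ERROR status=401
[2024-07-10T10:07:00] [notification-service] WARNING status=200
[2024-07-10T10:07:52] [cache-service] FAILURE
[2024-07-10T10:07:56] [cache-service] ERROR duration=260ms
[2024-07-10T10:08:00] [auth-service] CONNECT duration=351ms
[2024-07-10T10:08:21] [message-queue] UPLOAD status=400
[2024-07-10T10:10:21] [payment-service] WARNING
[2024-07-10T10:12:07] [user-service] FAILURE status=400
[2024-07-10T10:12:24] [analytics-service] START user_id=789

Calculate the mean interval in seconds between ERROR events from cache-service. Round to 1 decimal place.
119.0

To calculate average interval:

1. Find all ERROR events for cache-service in order
2. Calculate time gaps between consecutive events
3. Compute mean of gaps: 476 / 4 = 119.0 seconds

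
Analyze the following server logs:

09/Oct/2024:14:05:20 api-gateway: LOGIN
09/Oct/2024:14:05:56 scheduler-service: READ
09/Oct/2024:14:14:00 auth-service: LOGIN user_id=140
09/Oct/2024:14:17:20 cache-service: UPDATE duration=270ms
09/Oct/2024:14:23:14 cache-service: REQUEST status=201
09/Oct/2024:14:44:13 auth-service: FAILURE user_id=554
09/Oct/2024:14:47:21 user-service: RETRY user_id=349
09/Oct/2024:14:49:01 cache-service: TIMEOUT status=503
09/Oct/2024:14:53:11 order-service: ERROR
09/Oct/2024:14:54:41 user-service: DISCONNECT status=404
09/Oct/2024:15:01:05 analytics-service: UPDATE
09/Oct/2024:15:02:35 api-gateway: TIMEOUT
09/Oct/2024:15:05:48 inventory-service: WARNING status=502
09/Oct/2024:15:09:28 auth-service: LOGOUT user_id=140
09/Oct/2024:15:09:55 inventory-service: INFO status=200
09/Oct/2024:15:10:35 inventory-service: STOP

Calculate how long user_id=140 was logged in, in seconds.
3328

To calculate session duration:

1. Find LOGIN event for user_id=140: 09/Oct/2024:14:14:00
2. Find LOGOUT event for user_id=140: 09/Oct/2024:15:09:28
3. Session duration: 09/Oct/2024:15:09:28 - 09/Oct/2024:14:14:00 = 3328 seconds (55 minutes)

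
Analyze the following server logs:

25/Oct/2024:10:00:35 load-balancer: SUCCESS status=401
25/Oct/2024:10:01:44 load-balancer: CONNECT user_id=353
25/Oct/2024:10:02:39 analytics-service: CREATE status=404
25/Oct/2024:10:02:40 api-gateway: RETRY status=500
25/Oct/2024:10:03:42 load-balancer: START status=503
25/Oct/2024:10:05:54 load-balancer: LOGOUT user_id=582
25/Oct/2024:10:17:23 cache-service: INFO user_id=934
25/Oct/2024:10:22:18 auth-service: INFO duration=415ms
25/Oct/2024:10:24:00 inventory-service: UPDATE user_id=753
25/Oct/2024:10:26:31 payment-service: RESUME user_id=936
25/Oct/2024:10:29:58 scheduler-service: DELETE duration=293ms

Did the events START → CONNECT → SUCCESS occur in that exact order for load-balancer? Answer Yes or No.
No

To verify sequence order:

1. Find all events in sequence START → CONNECT → SUCCESS for load-balancer
2. Extract their timestamps
3. Check if timestamps are in ascending order
4. Result: No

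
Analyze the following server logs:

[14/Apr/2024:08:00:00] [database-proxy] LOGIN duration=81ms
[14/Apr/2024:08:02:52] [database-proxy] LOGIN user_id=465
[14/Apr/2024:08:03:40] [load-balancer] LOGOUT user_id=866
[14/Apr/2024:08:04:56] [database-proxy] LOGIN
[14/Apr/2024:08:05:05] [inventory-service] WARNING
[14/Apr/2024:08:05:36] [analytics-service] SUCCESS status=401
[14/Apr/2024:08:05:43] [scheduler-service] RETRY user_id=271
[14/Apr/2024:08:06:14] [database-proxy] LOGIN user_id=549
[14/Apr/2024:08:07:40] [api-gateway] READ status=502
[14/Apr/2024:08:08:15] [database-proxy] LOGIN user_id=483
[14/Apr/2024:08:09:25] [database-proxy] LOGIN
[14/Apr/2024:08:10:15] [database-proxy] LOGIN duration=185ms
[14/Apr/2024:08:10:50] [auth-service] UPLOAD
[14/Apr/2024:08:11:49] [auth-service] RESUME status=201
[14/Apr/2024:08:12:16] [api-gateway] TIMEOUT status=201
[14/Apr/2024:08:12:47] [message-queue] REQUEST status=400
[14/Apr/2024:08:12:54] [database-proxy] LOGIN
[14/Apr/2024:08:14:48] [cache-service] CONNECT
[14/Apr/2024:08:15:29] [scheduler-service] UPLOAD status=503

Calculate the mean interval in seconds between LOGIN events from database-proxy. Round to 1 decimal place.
110.6

To calculate average interval:

1. Find all LOGIN events for database-proxy in order
2. Calculate time gaps between consecutive events
3. Compute mean of gaps: 774 / 7 = 110.6 seconds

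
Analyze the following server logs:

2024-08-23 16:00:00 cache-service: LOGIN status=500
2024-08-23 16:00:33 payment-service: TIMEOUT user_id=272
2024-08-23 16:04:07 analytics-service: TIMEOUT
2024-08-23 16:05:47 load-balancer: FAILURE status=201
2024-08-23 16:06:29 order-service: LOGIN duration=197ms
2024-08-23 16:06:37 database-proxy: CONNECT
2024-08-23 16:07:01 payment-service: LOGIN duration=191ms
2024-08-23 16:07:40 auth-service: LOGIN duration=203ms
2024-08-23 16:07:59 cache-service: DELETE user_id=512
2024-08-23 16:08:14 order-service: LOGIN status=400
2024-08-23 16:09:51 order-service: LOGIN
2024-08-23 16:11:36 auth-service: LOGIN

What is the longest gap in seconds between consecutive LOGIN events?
389

To find the longest gap:

1. Extract all LOGIN events in chronological order
2. Calculate time differences between consecutive events
3. Find the maximum difference
4. Longest gap: 389 seconds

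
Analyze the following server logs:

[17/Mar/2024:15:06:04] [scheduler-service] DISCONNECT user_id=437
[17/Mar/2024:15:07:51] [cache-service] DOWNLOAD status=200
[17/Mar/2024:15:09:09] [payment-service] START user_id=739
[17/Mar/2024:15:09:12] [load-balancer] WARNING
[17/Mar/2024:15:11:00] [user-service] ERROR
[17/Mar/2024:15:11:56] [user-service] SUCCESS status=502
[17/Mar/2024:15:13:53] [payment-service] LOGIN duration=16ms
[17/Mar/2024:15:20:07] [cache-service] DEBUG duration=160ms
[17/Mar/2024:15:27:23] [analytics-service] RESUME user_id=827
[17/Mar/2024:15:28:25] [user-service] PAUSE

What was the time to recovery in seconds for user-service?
56

To calculate recovery time:

1. Find ERROR event for user-service: 17/Mar/2024:15:11:00
2. Find next SUCCESS event for user-service: 17/Mar/2024:15:11:56
3. Recovery time: 17/Mar/2024:15:11:56 - 17/Mar/2024:15:11:00 = 56 seconds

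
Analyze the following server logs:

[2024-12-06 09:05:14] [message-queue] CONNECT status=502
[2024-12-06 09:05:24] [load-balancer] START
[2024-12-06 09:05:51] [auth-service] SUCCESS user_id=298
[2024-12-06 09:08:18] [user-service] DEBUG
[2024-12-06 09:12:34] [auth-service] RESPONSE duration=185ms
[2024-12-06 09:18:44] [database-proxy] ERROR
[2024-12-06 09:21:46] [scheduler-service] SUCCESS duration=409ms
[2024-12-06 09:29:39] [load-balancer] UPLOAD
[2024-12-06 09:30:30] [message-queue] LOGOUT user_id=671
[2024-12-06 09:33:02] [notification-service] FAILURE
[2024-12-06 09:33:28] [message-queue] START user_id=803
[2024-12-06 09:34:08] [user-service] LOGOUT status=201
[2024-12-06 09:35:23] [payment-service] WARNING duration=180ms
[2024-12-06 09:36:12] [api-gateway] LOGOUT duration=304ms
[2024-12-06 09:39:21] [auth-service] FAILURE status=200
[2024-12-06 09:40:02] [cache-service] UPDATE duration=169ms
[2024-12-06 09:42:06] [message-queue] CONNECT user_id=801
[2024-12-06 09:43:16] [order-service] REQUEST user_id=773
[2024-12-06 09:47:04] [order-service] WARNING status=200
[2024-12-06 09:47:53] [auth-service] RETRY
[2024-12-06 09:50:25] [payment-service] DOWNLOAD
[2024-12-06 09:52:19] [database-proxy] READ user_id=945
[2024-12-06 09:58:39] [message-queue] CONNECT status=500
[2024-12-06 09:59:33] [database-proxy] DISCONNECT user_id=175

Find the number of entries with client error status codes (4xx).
0

To find matching entries:

1. Pattern to match: client error status codes (4xx)
2. Scan each log entry for the pattern
3. Count matches: 0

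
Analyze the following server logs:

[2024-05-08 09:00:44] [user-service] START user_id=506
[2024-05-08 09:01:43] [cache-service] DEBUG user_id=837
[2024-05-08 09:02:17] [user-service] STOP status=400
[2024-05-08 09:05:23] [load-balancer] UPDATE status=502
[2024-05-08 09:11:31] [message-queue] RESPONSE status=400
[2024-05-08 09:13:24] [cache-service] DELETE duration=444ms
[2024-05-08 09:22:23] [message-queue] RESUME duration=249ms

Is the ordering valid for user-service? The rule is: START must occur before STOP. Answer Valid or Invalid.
Valid

To validate ordering:

1. Required order: START → STOP
2. Rule: START must occur before STOP
3. Check actual order of events for user-service
4. Result: Valid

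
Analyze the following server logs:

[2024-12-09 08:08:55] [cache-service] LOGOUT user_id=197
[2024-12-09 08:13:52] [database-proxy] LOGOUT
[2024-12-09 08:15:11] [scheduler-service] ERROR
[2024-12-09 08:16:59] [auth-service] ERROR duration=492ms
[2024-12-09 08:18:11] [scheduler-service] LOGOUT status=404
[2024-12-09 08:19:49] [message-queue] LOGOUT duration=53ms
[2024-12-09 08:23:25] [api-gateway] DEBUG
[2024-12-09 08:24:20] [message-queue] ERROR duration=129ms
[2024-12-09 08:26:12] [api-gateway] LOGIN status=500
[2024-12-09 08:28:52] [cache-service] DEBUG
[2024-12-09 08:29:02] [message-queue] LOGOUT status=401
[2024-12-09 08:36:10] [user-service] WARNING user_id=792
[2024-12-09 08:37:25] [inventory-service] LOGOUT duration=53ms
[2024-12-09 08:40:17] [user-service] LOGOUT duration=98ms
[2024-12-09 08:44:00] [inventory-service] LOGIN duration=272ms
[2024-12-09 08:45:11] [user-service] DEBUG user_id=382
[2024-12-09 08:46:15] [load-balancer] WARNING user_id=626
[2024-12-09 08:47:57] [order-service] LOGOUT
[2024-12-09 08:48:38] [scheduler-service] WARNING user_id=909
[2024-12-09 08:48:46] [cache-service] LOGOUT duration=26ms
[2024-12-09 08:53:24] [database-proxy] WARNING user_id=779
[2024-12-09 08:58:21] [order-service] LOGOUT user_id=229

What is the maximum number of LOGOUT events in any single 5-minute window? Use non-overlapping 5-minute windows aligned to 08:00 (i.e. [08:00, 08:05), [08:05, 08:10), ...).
2

To find the burst window:

1. Divide the log period into non-overlapping 5-minute windows starting at 08:00
2. Count LOGOUT events in each window
3. Find the window with maximum count
4. Maximum events in a window: 2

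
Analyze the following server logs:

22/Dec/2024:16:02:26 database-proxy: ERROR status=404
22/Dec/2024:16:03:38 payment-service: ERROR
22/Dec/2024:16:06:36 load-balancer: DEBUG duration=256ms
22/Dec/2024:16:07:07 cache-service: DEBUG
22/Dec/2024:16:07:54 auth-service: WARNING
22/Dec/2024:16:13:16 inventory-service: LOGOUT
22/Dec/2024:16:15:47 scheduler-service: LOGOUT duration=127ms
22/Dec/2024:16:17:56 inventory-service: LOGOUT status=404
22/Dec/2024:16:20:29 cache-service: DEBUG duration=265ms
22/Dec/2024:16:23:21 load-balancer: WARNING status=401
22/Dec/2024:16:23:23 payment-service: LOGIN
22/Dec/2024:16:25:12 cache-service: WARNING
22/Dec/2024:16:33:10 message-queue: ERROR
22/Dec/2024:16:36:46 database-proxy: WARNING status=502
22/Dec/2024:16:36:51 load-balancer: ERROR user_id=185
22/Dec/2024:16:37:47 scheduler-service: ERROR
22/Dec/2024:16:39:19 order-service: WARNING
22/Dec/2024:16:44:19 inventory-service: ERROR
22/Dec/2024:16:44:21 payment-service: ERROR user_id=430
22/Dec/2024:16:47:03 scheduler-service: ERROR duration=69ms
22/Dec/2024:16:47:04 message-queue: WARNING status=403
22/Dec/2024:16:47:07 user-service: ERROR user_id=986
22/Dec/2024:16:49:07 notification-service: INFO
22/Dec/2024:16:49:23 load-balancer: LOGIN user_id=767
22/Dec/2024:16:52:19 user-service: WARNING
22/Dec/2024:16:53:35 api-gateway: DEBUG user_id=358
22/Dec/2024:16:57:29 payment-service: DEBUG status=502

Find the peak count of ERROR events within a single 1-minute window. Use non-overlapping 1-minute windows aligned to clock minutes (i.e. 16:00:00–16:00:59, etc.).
2

To find the burst window:

1. Divide the log period into non-overlapping 1-minute windows starting at 16:00
2. Count ERROR events in each window
3. Find the window with maximum count
4. Maximum events in a window: 2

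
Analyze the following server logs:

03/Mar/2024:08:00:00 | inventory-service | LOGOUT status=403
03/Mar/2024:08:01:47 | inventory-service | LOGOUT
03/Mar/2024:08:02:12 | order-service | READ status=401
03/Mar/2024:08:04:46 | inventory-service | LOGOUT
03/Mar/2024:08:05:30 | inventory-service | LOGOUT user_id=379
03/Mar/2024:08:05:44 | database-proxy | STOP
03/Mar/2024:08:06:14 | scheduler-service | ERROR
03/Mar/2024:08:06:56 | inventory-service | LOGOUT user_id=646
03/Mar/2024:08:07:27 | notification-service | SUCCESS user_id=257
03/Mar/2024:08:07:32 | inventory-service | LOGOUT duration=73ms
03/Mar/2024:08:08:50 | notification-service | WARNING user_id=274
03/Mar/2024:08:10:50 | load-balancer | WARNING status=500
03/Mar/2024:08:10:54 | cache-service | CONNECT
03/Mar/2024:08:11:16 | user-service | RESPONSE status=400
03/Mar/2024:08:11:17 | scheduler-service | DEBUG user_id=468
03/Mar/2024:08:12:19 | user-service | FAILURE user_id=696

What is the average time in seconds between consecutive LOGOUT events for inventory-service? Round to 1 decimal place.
90.4

To calculate average interval:

1. Find all LOGOUT events for inventory-service in order
2. Calculate time gaps between consecutive events
3. Compute mean of gaps: 452 / 5 = 90.4 seconds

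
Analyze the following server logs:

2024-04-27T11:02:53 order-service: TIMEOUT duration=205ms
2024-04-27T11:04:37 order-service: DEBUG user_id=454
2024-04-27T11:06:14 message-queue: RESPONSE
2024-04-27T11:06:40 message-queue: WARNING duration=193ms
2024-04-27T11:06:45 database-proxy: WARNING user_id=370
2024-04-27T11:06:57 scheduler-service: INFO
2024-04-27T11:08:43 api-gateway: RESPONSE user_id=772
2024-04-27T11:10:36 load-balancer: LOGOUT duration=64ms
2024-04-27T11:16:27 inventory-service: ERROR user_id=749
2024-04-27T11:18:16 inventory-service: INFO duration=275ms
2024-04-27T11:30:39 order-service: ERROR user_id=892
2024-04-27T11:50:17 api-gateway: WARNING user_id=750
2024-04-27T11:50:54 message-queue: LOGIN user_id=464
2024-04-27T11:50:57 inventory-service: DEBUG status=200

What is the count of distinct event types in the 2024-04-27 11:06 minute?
3

To count unique event types:

1. Filter events in the minute starting at 2024-04-27 11:06
2. Extract event types from matching entries
3. Count unique types: 3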